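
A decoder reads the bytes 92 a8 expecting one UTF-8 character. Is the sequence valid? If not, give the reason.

invalid (continuation byte with no leading byte)

Byte 0x92 = 10010010 has the form 10xxxxxx — a continuation byte — but there is no preceding leading byte.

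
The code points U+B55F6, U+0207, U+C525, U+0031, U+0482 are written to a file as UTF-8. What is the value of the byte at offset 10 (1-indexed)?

1-indexed offset 10 is 0-indexed offset 9.
U+B55F6 → 4-byte form F2 B5 97 B6 at offsets 0–3.
U+0207 → 2-byte form C8 87 at offsets 4–5.
U+C525 → 3-byte form EC 94 A5 at offsets 6–8.
U+0031 → 1-byte form 31 at offsets 9–9.
Offset 9 falls in char 4's range; it's byte 1 of 31 = 0x31.

0x31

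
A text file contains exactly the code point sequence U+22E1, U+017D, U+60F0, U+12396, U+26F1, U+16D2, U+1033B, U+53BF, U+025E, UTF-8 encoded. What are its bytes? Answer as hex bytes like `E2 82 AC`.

U+22E1: 3-byte form → E2 8B A1.
U+017D: 2-byte form → C5 BD.
U+60F0: 3-byte form → E6 83 B0.
U+12396: 4-byte form → F0 92 8E 96.
U+26F1: 3-byte form → E2 9B B1.
U+16D2: 3-byte form → E1 9B 92.
U+1033B: 4-byte form → F0 90 8C BB.
U+53BF: 3-byte form → E5 8E BF.
U+025E: 2-byte form → C9 9E.
Concatenated (27 bytes): E2 8B A1 C5 BD E6 83 B0 F0 92 8E 96 E2 9B B1 E1 9B 92 F0 90 8C BB E5 8E BF C9 9E.

E2 8B A1 C5 BD E6 83 B0 F0 92 8E 96 E2 9B B1 E1 9B 92 F0 90 8C BB E5 8E BF C9 9E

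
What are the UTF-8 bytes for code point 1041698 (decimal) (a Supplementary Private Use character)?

U+FE522 = 0xFE522 = 1041698 decimal. In range U+10000–U+10FFFF → 4-byte form: 11110xxx 10xxxxxx 10xxxxxx 10xxxxxx.
Binary (21 bits): 011111110010100100010.
Split 3+6+6+6: 011 | 111110 | 010100 | 100010.
Byte 1: 11110011 = 0xF3.
Byte 2: 10111110 = 0xBE.
Byte 3: 10010100 = 0x94.
Byte 4: 10100010 = 0xA2.

F3 BE 94 A2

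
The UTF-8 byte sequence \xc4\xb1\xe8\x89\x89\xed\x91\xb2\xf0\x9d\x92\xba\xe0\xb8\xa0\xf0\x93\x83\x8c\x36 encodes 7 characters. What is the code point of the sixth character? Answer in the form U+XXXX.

U+130CC

Offset 0: leading byte 0xC4 = 11000100 → 2-byte char #1 = C4 B1.
Offset 2: leading byte 0xE8 = 11101000 → 3-byte char #2 = E8 89 89.
Offset 5: leading byte 0xED = 11101101 → 3-byte char #3 = ED 91 B2.
Offset 8: leading byte 0xF0 = 11110000 → 4-byte char #4 = F0 9D 92 BA.
Offset 12: leading byte 0xE0 = 11100000 → 3-byte char #5 = E0 B8 A0.
Offset 15: leading byte 0xF0 = 11110000 → 4-byte char #6 = F0 93 83 8C.
Leading byte 0xF0 = 11110000 matches 11110xxx → 4-byte sequence.
Byte 1: 0xF0 = 11110000, payload 000 (3 bits).
Byte 2: 0x93 = 10010011 (10xxxxxx ✓), payload 010011.
Byte 3: 0x83 = 10000011 (10xxxxxx ✓), payload 000011.
Byte 4: 0x8C = 10001100 (10xxxxxx ✓), payload 001100.
Concatenate: 000010011000011001100 = 0x130CC (21 bits → U+130CC).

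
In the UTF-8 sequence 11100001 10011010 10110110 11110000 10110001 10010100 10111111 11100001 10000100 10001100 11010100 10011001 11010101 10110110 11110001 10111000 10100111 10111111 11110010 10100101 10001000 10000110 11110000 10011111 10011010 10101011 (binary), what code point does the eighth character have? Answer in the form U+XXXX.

Offset 0: leading byte 0xE1 = 11100001 → 3-byte char #1 = E1 9A B6.
Offset 3: leading byte 0xF0 = 11110000 → 4-byte char #2 = F0 B1 94 BF.
Offset 7: leading byte 0xE1 = 11100001 → 3-byte char #3 = E1 84 8C.
Offset 10: leading byte 0xD4 = 11010100 → 2-byte char #4 = D4 99.
Offset 12: leading byte 0xD5 = 11010101 → 2-byte char #5 = D5 B6.
Offset 14: leading byte 0xF1 = 11110001 → 4-byte char #6 = F1 B8 A7 BF.
Offset 18: leading byte 0xF2 = 11110010 → 4-byte char #7 = F2 A5 88 86.
Offset 22: leading byte 0xF0 = 11110000 → 4-byte char #8 = F0 9F 9A AB.
Leading byte 0xF0 = 11110000 matches 11110xxx → 4-byte sequence.
Byte 1: 0xF0 = 11110000, payload 000 (3 bits).
Byte 2: 0x9F = 10011111 (10xxxxxx ✓), payload 011111.
Byte 3: 0x9A = 10011010 (10xxxxxx ✓), payload 011010.
Byte 4: 0xAB = 10101011 (10xxxxxx ✓), payload 101011.
Concatenate: 000011111011010101011 = 0x1F6AB (21 bits → U+1F6AB).

U+1F6AB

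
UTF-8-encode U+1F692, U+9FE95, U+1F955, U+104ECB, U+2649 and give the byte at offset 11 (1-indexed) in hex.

0xA5

1-indexed offset 11 is 0-indexed offset 10.
U+1F692 → 4-byte form F0 9F 9A 92 at offsets 0–3.
U+9FE95 → 4-byte form F2 9F BA 95 at offsets 4–7.
U+1F955 → 4-byte form F0 9F A5 95 at offsets 8–11.
Offset 10 falls in char 3's range; it's byte 3 of F0 9F A5 95 = 0xA5.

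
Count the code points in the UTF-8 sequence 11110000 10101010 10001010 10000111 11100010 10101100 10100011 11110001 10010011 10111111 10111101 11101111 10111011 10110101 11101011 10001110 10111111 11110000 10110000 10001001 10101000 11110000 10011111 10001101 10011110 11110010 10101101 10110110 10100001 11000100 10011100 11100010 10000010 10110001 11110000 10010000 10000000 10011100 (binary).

11

Byte at offset 0: 0xF0 = 11110000 → 4-byte char (#1). Advance 4.
Byte at offset 4: 0xE2 = 11100010 → 3-byte char (#2). Advance 3.
Byte at offset 7: 0xF1 = 11110001 → 4-byte char (#3). Advance 4.
Byte at offset 11: 0xEF = 11101111 → 3-byte char (#4). Advance 3.
Byte at offset 14: 0xEB = 11101011 → 3-byte char (#5). Advance 3.
Byte at offset 17: 0xF0 = 11110000 → 4-byte char (#6). Advance 4.
Byte at offset 21: 0xF0 = 11110000 → 4-byte char (#7). Advance 4.
Byte at offset 25: 0xF2 = 11110010 → 4-byte char (#8). Advance 4.
Byte at offset 29: 0xC4 = 11000100 → 2-byte char (#9). Advance 2.
Byte at offset 31: 0xE2 = 11100010 → 3-byte char (#10). Advance 3.
Byte at offset 34: 0xF0 = 11110000 → 4-byte char (#11). Advance 4.
Reached end at offset 38 after 11 code points.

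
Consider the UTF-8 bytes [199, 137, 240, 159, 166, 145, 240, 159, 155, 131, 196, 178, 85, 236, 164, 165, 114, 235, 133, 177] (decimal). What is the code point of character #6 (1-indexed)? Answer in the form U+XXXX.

Offset 0: leading byte 0xC7 = 11000111 → 2-byte char #1 = C7 89.
Offset 2: leading byte 0xF0 = 11110000 → 4-byte char #2 = F0 9F A6 91.
Offset 6: leading byte 0xF0 = 11110000 → 4-byte char #3 = F0 9F 9B 83.
Offset 10: leading byte 0xC4 = 11000100 → 2-byte char #4 = C4 B2.
Offset 12: leading byte 0x55 = 01010101 → 1-byte char #5 = 55.
Offset 13: leading byte 0xEC = 11101100 → 3-byte char #6 = EC A4 A5.
Leading byte 0xEC = 11101100 matches 1110xxxx → 3-byte sequence.
Byte 1: 0xEC = 11101100, payload 1100 (4 bits).
Byte 2: 0xA4 = 10100100 (10xxxxxx ✓), payload 100100.
Byte 3: 0xA5 = 10100101 (10xxxxxx ✓), payload 100101.
Concatenate: 1100100100100101 = 0xC925 (16 bits → U+C925).

U+C925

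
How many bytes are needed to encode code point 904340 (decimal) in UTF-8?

4

U+DCC94 = 0xDCC94. UTF-8 uses 1 byte below 0x80, 2 below 0x800, 3 below 0x10000, 4 up to 0x10FFFF. 0xDCC94 is in U+10000–U+10FFFF → 4 bytes.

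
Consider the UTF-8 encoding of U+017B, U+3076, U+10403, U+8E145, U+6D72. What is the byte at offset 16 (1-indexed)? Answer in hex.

1-indexed offset 16 is 0-indexed offset 15.
U+017B → 2-byte form C5 BB at offsets 0–1.
U+3076 → 3-byte form E3 81 B6 at offsets 2–4.
U+10403 → 4-byte form F0 90 90 83 at offsets 5–8.
U+8E145 → 4-byte form F2 8E 85 85 at offsets 9–12.
U+6D72 → 3-byte form E6 B5 B2 at offsets 13–15.
Offset 15 falls in char 5's range; it's byte 3 of E6 B5 B2 = 0xB2.

0xB2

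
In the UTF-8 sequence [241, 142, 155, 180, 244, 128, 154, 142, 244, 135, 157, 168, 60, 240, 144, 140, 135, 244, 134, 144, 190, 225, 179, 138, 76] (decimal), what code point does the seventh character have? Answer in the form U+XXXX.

U+1CCA

Offset 0: leading byte 0xF1 = 11110001 → 4-byte char #1 = F1 8E 9B B4.
Offset 4: leading byte 0xF4 = 11110100 → 4-byte char #2 = F4 80 9A 8E.
Offset 8: leading byte 0xF4 = 11110100 → 4-byte char #3 = F4 87 9D A8.
Offset 12: leading byte 0x3C = 00111100 → 1-byte char #4 = 3C.
Offset 13: leading byte 0xF0 = 11110000 → 4-byte char #5 = F0 90 8C 87.
Offset 17: leading byte 0xF4 = 11110100 → 4-byte char #6 = F4 86 90 BE.
Offset 21: leading byte 0xE1 = 11100001 → 3-byte char #7 = E1 B3 8A.
Leading byte 0xE1 = 11100001 matches 1110xxxx → 3-byte sequence.
Byte 1: 0xE1 = 11100001, payload 0001 (4 bits).
Byte 2: 0xB3 = 10110011 (10xxxxxx ✓), payload 110011.
Byte 3: 0x8A = 10001010 (10xxxxxx ✓), payload 001010.
Concatenate: 0001110011001010 = 0x1CCA (16 bits → U+1CCA).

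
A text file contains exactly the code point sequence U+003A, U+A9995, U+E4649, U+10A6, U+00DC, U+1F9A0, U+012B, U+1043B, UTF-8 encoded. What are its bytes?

U+003A: 1-byte form → 3A.
U+A9995: 4-byte form → F2 A9 A6 95.
U+E4649: 4-byte form → F3 A4 99 89.
U+10A6: 3-byte form → E1 82 A6.
U+00DC: 2-byte form → C3 9C.
U+1F9A0: 4-byte form → F0 9F A6 A0.
U+012B: 2-byte form → C4 AB.
U+1043B: 4-byte form → F0 90 90 BB.
Concatenated (24 bytes): 3A F2 A9 A6 95 F3 A4 99 89 E1 82 A6 C3 9C F0 9F A6 A0 C4 AB F0 90 90 BB.

3A F2 A9 A6 95 F3 A4 99 89 E1 82 A6 C3 9C F0 9F A6 A0 C4 AB F0 90 90 BB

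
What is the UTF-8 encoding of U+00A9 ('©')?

C2 A9

U+00A9 = 0xA9 = 169 decimal. In range U+0080–U+07FF → 2-byte form: 110xxxxx 10xxxxxx.
Binary (11 bits): 00010101001.
Split 5+6: 00010 | 101001.
Byte 1: 11000010 = 0xC2.
Byte 2: 10101001 = 0xA9.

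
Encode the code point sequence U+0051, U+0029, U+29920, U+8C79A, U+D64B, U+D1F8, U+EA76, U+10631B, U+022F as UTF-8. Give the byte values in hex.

U+0051: 1-byte form → 51.
U+0029: 1-byte form → 29.
U+29920: 4-byte form → F0 A9 A4 A0.
U+8C79A: 4-byte form → F2 8C 9E 9A.
U+D64B: 3-byte form → ED 99 8B.
U+D1F8: 3-byte form → ED 87 B8.
U+EA76: 3-byte form → EE A9 B6.
U+10631B: 4-byte form → F4 86 8C 9B.
U+022F: 2-byte form → C8 AF.
Concatenated (25 bytes): 51 29 F0 A9 A4 A0 F2 8C 9E 9A ED 99 8B ED 87 B8 EE A9 B6 F4 86 8C 9B C8 AF.

51 29 F0 A9 A4 A0 F2 8C 9E 9A ED 99 8B ED 87 B8 EE A9 B6 F4 86 8C 9B C8 AF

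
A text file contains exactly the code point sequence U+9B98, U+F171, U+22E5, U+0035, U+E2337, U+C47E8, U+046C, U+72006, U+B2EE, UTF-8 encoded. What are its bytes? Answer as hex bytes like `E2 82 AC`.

E9 AE 98 EF 85 B1 E2 8B A5 35 F3 A2 8C B7 F3 84 9F A8 D1 AC F1 B2 80 86 EB 8B AE

U+9B98: 3-byte form → E9 AE 98.
U+F171: 3-byte form → EF 85 B1.
U+22E5: 3-byte form → E2 8B A5.
U+0035: 1-byte form → 35.
U+E2337: 4-byte form → F3 A2 8C B7.
U+C47E8: 4-byte form → F3 84 9F A8.
U+046C: 2-byte form → D1 AC.
U+72006: 4-byte form → F1 B2 80 86.
U+B2EE: 3-byte form → EB 8B AE.
Concatenated (27 bytes): E9 AE 98 EF 85 B1 E2 8B A5 35 F3 A2 8C B7 F3 84 9F A8 D1 AC F1 B2 80 86 EB 8B AE.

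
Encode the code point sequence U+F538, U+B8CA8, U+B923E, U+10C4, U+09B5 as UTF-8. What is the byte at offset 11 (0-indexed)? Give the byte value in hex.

U+F538 → 3-byte form EF 94 B8 at offsets 0–2.
U+B8CA8 → 4-byte form F2 B8 B2 A8 at offsets 3–6.
U+B923E → 4-byte form F2 B9 88 BE at offsets 7–10.
U+10C4 → 3-byte form E1 83 84 at offsets 11–13.
Offset 11 falls in char 4's range; it's byte 1 of E1 83 84 = 0xE1.

0xE1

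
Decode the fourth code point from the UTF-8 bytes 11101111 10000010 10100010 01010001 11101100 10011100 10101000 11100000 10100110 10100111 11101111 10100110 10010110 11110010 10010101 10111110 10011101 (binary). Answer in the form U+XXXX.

Offset 0: leading byte 0xEF = 11101111 → 3-byte char #1 = EF 82 A2.
Offset 3: leading byte 0x51 = 01010001 → 1-byte char #2 = 51.
Offset 4: leading byte 0xEC = 11101100 → 3-byte char #3 = EC 9C A8.
Offset 7: leading byte 0xE0 = 11100000 → 3-byte char #4 = E0 A6 A7.
Leading byte 0xE0 = 11100000 matches 1110xxxx → 3-byte sequence.
Byte 1: 0xE0 = 11100000, payload 0000 (4 bits).
Byte 2: 0xA6 = 10100110 (10xxxxxx ✓), payload 100110.
Byte 3: 0xA7 = 10100111 (10xxxxxx ✓), payload 100111.
Concatenate: 0000100110100111 = 0x9A7 (16 bits → U+09A7).

U+09A7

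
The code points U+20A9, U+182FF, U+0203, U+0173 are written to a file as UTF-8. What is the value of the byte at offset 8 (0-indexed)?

0x83

U+20A9 → 3-byte form E2 82 A9 at offsets 0–2.
U+182FF → 4-byte form F0 98 8B BF at offsets 3–6.
U+0203 → 2-byte form C8 83 at offsets 7–8.
Offset 8 falls in char 3's range; it's byte 2 of C8 83 = 0x83.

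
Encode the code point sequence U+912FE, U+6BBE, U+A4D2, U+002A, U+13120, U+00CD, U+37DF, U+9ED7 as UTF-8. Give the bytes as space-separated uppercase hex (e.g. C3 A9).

F2 91 8B BE E6 AE BE EA 93 92 2A F0 93 84 A0 C3 8D E3 9F 9F E9 BB 97

U+912FE: 4-byte form → F2 91 8B BE.
U+6BBE: 3-byte form → E6 AE BE.
U+A4D2: 3-byte form → EA 93 92.
U+002A: 1-byte form → 2A.
U+13120: 4-byte form → F0 93 84 A0.
U+00CD: 2-byte form → C3 8D.
U+37DF: 3-byte form → E3 9F 9F.
U+9ED7: 3-byte form → E9 BB 97.
Concatenated (23 bytes): F2 91 8B BE E6 AE BE EA 93 92 2A F0 93 84 A0 C3 8D E3 9F 9F E9 BB 97.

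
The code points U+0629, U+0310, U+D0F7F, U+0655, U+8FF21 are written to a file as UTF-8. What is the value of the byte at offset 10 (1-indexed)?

0x95

1-indexed offset 10 is 0-indexed offset 9.
U+0629 → 2-byte form D8 A9 at offsets 0–1.
U+0310 → 2-byte form CC 90 at offsets 2–3.
U+D0F7F → 4-byte form F3 90 BD BF at offsets 4–7.
U+0655 → 2-byte form D9 95 at offsets 8–9.
Offset 9 falls in char 4's range; it's byte 2 of D9 95 = 0x95.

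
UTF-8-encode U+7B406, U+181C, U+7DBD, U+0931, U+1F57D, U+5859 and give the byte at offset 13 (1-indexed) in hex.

0xB1

1-indexed offset 13 is 0-indexed offset 12.
U+7B406 → 4-byte form F1 BB 90 86 at offsets 0–3.
U+181C → 3-byte form E1 A0 9C at offsets 4–6.
U+7DBD → 3-byte form E7 B6 BD at offsets 7–9.
U+0931 → 3-byte form E0 A4 B1 at offsets 10–12.
Offset 12 falls in char 4's range; it's byte 3 of E0 A4 B1 = 0xB1.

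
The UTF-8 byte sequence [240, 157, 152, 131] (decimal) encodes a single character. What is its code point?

U+1D603

Leading byte 0xF0 = 11110000 matches 11110xxx → 4-byte sequence.
Byte 1: 0xF0 = 11110000, payload 000 (3 bits).
Byte 2: 0x9D = 10011101 (10xxxxxx ✓), payload 011101.
Byte 3: 0x98 = 10011000 (10xxxxxx ✓), payload 011000.
Byte 4: 0x83 = 10000011 (10xxxxxx ✓), payload 000011.
Concatenate: 000011101011000000011 = 0x1D603 (21 bits → U+1D603).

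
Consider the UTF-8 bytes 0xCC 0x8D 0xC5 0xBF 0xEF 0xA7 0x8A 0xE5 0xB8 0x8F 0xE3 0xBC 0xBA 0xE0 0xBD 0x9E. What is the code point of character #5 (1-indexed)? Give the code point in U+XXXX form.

Offset 0: leading byte 0xCC = 11001100 → 2-byte char #1 = CC 8D.
Offset 2: leading byte 0xC5 = 11000101 → 2-byte char #2 = C5 BF.
Offset 4: leading byte 0xEF = 11101111 → 3-byte char #3 = EF A7 8A.
Offset 7: leading byte 0xE5 = 11100101 → 3-byte char #4 = E5 B8 8F.
Offset 10: leading byte 0xE3 = 11100011 → 3-byte char #5 = E3 BC BA.
Leading byte 0xE3 = 11100011 matches 1110xxxx → 3-byte sequence.
Byte 1: 0xE3 = 11100011, payload 0011 (4 bits).
Byte 2: 0xBC = 10111100 (10xxxxxx ✓), payload 111100.
Byte 3: 0xBA = 10111010 (10xxxxxx ✓), payload 111010.
Concatenate: 0011111100111010 = 0x3F3A (16 bits → U+3F3A).

U+3F3A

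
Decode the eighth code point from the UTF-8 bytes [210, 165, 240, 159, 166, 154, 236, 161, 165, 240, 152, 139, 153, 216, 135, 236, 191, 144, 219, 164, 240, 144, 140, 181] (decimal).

U+10335

Offset 0: leading byte 0xD2 = 11010010 → 2-byte char #1 = D2 A5.
Offset 2: leading byte 0xF0 = 11110000 → 4-byte char #2 = F0 9F A6 9A.
Offset 6: leading byte 0xEC = 11101100 → 3-byte char #3 = EC A1 A5.
Offset 9: leading byte 0xF0 = 11110000 → 4-byte char #4 = F0 98 8B 99.
Offset 13: leading byte 0xD8 = 11011000 → 2-byte char #5 = D8 87.
Offset 15: leading byte 0xEC = 11101100 → 3-byte char #6 = EC BF 90.
Offset 18: leading byte 0xDB = 11011011 → 2-byte char #7 = DB A4.
Offset 20: leading byte 0xF0 = 11110000 → 4-byte char #8 = F0 90 8C B5.
Leading byte 0xF0 = 11110000 matches 11110xxx → 4-byte sequence.
Byte 1: 0xF0 = 11110000, payload 000 (3 bits).
Byte 2: 0x90 = 10010000 (10xxxxxx ✓), payload 010000.
Byte 3: 0x8C = 10001100 (10xxxxxx ✓), payload 001100.
Byte 4: 0xB5 = 10110101 (10xxxxxx ✓), payload 110101.
Concatenate: 000010000001100110101 = 0x10335 (21 bits → U+10335).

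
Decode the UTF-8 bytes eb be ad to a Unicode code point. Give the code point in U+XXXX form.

Leading byte 0xEB = 11101011 matches 1110xxxx → 3-byte sequence.
Byte 1: 0xEB = 11101011, payload 1011 (4 bits).
Byte 2: 0xBE = 10111110 (10xxxxxx ✓), payload 111110.
Byte 3: 0xAD = 10101101 (10xxxxxx ✓), payload 101101.
Concatenate: 1011111110101101 = 0xBFAD (16 bits → U+BFAD).

U+BFAD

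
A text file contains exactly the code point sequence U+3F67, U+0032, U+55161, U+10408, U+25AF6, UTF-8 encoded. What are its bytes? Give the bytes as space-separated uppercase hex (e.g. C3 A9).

U+3F67: 3-byte form → E3 BD A7.
U+0032: 1-byte form → 32.
U+55161: 4-byte form → F1 95 85 A1.
U+10408: 4-byte form → F0 90 90 88.
U+25AF6: 4-byte form → F0 A5 AB B6.
Concatenated (16 bytes): E3 BD A7 32 F1 95 85 A1 F0 90 90 88 F0 A5 AB B6.

E3 BD A7 32 F1 95 85 A1 F0 90 90 88 F0 A5 AB B6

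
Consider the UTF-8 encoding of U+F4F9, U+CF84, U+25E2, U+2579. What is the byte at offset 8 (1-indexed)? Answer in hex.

0x97

1-indexed offset 8 is 0-indexed offset 7.
U+F4F9 → 3-byte form EF 93 B9 at offsets 0–2.
U+CF84 → 3-byte form EC BE 84 at offsets 3–5.
U+25E2 → 3-byte form E2 97 A2 at offsets 6–8.
Offset 7 falls in char 3's range; it's byte 2 of E2 97 A2 = 0x97.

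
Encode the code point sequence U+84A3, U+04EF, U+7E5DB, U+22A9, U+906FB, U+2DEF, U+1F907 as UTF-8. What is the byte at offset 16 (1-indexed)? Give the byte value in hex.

0xBB

1-indexed offset 16 is 0-indexed offset 15.
U+84A3 → 3-byte form E8 92 A3 at offsets 0–2.
U+04EF → 2-byte form D3 AF at offsets 3–4.
U+7E5DB → 4-byte form F1 BE 97 9B at offsets 5–8.
U+22A9 → 3-byte form E2 8A A9 at offsets 9–11.
U+906FB → 4-byte form F2 90 9B BB at offsets 12–15.
Offset 15 falls in char 5's range; it's byte 4 of F2 90 9B BB = 0xBB.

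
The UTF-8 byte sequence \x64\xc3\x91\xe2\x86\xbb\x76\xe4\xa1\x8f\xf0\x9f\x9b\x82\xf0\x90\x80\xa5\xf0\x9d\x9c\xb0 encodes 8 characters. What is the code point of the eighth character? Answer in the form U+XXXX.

Offset 0: leading byte 0x64 = 01100100 → 1-byte char #1 = 64.
Offset 1: leading byte 0xC3 = 11000011 → 2-byte char #2 = C3 91.
Offset 3: leading byte 0xE2 = 11100010 → 3-byte char #3 = E2 86 BB.
Offset 6: leading byte 0x76 = 01110110 → 1-byte char #4 = 76.
Offset 7: leading byte 0xE4 = 11100100 → 3-byte char #5 = E4 A1 8F.
Offset 10: leading byte 0xF0 = 11110000 → 4-byte char #6 = F0 9F 9B 82.
Offset 14: leading byte 0xF0 = 11110000 → 4-byte char #7 = F0 90 80 A5.
Offset 18: leading byte 0xF0 = 11110000 → 4-byte char #8 = F0 9D 9C B0.
Leading byte 0xF0 = 11110000 matches 11110xxx → 4-byte sequence.
Byte 1: 0xF0 = 11110000, payload 000 (3 bits).
Byte 2: 0x9D = 10011101 (10xxxxxx ✓), payload 011101.
Byte 3: 0x9C = 10011100 (10xxxxxx ✓), payload 011100.
Byte 4: 0xB0 = 10110000 (10xxxxxx ✓), payload 110000.
Concatenate: 000011101011100110000 = 0x1D730 (21 bits → U+1D730).

U+1D730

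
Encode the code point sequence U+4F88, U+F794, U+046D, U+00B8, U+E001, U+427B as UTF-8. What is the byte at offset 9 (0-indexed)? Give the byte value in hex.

0xB8

U+4F88 → 3-byte form E4 BE 88 at offsets 0–2.
U+F794 → 3-byte form EF 9E 94 at offsets 3–5.
U+046D → 2-byte form D1 AD at offsets 6–7.
U+00B8 → 2-byte form C2 B8 at offsets 8–9.
Offset 9 falls in char 4's range; it's byte 2 of C2 B8 = 0xB8.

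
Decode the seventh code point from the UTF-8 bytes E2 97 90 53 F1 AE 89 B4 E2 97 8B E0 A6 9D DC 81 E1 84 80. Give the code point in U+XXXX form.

U+1100

Offset 0: leading byte 0xE2 = 11100010 → 3-byte char #1 = E2 97 90.
Offset 3: leading byte 0x53 = 01010011 → 1-byte char #2 = 53.
Offset 4: leading byte 0xF1 = 11110001 → 4-byte char #3 = F1 AE 89 B4.
Offset 8: leading byte 0xE2 = 11100010 → 3-byte char #4 = E2 97 8B.
Offset 11: leading byte 0xE0 = 11100000 → 3-byte char #5 = E0 A6 9D.
Offset 14: leading byte 0xDC = 11011100 → 2-byte char #6 = DC 81.
Offset 16: leading byte 0xE1 = 11100001 → 3-byte char #7 = E1 84 80.
Leading byte 0xE1 = 11100001 matches 1110xxxx → 3-byte sequence.
Byte 1: 0xE1 = 11100001, payload 0001 (4 bits).
Byte 2: 0x84 = 10000100 (10xxxxxx ✓), payload 000100.
Byte 3: 0x80 = 10000000 (10xxxxxx ✓), payload 000000.
Concatenate: 0001000100000000 = 0x1100 (16 bits → U+1100).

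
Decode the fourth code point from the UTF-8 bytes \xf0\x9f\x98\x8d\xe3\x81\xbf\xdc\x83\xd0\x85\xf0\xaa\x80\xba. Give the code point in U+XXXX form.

U+0405

Offset 0: leading byte 0xF0 = 11110000 → 4-byte char #1 = F0 9F 98 8D.
Offset 4: leading byte 0xE3 = 11100011 → 3-byte char #2 = E3 81 BF.
Offset 7: leading byte 0xDC = 11011100 → 2-byte char #3 = DC 83.
Offset 9: leading byte 0xD0 = 11010000 → 2-byte char #4 = D0 85.
Leading byte 0xD0 = 11010000 matches 110xxxxx → 2-byte sequence.
Byte 1: 0xD0 = 11010000, payload 10000 (5 bits).
Byte 2: 0x85 = 10000101 (10xxxxxx ✓), payload 000101.
Concatenate: 10000000101 = 0x405 (11 bits → U+0405).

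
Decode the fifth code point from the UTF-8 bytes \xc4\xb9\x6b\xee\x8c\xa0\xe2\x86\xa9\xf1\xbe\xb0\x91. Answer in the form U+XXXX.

Offset 0: leading byte 0xC4 = 11000100 → 2-byte char #1 = C4 B9.
Offset 2: leading byte 0x6B = 01101011 → 1-byte char #2 = 6B.
Offset 3: leading byte 0xEE = 11101110 → 3-byte char #3 = EE 8C A0.
Offset 6: leading byte 0xE2 = 11100010 → 3-byte char #4 = E2 86 A9.
Offset 9: leading byte 0xF1 = 11110001 → 4-byte char #5 = F1 BE B0 91.
Leading byte 0xF1 = 11110001 matches 11110xxx → 4-byte sequence.
Byte 1: 0xF1 = 11110001, payload 001 (3 bits).
Byte 2: 0xBE = 10111110 (10xxxxxx ✓), payload 111110.
Byte 3: 0xB0 = 10110000 (10xxxxxx ✓), payload 110000.
Byte 4: 0x91 = 10010001 (10xxxxxx ✓), payload 010001.
Concatenate: 001111110110000010001 = 0x7EC11 (21 bits → U+7EC11).

U+7EC11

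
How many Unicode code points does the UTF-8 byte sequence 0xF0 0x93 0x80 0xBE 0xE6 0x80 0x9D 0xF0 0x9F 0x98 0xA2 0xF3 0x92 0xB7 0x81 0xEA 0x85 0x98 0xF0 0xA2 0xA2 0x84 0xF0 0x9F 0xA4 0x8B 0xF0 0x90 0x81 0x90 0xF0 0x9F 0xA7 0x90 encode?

9

Byte at offset 0: 0xF0 = 11110000 → 4-byte char (#1). Advance 4.
Byte at offset 4: 0xE6 = 11100110 → 3-byte char (#2). Advance 3.
Byte at offset 7: 0xF0 = 11110000 → 4-byte char (#3). Advance 4.
Byte at offset 11: 0xF3 = 11110011 → 4-byte char (#4). Advance 4.
Byte at offset 15: 0xEA = 11101010 → 3-byte char (#5). Advance 3.
Byte at offset 18: 0xF0 = 11110000 → 4-byte char (#6). Advance 4.
Byte at offset 22: 0xF0 = 11110000 → 4-byte char (#7). Advance 4.
Byte at offset 26: 0xF0 = 11110000 → 4-byte char (#8). Advance 4.
Byte at offset 30: 0xF0 = 11110000 → 4-byte char (#9). Advance 4.
Reached end at offset 34 after 9 code points.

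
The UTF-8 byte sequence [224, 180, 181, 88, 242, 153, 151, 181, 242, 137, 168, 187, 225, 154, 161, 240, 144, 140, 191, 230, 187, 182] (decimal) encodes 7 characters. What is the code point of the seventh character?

U+6EF6

Offset 0: leading byte 0xE0 = 11100000 → 3-byte char #1 = E0 B4 B5.
Offset 3: leading byte 0x58 = 01011000 → 1-byte char #2 = 58.
Offset 4: leading byte 0xF2 = 11110010 → 4-byte char #3 = F2 99 97 B5.
Offset 8: leading byte 0xF2 = 11110010 → 4-byte char #4 = F2 89 A8 BB.
Offset 12: leading byte 0xE1 = 11100001 → 3-byte char #5 = E1 9A A1.
Offset 15: leading byte 0xF0 = 11110000 → 4-byte char #6 = F0 90 8C BF.
Offset 19: leading byte 0xE6 = 11100110 → 3-byte char #7 = E6 BB B6.
Leading byte 0xE6 = 11100110 matches 1110xxxx → 3-byte sequence.
Byte 1: 0xE6 = 11100110, payload 0110 (4 bits).
Byte 2: 0xBB = 10111011 (10xxxxxx ✓), payload 111011.
Byte 3: 0xB6 = 10110110 (10xxxxxx ✓), payload 110110.
Concatenate: 0110111011110110 = 0x6EF6 (16 bits → U+6EF6).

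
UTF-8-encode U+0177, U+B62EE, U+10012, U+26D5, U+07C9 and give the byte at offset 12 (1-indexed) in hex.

0x9B

1-indexed offset 12 is 0-indexed offset 11.
U+0177 → 2-byte form C5 B7 at offsets 0–1.
U+B62EE → 4-byte form F2 B6 8B AE at offsets 2–5.
U+10012 → 4-byte form F0 90 80 92 at offsets 6–9.
U+26D5 → 3-byte form E2 9B 95 at offsets 10–12.
Offset 11 falls in char 4's range; it's byte 2 of E2 9B 95 = 0x9B.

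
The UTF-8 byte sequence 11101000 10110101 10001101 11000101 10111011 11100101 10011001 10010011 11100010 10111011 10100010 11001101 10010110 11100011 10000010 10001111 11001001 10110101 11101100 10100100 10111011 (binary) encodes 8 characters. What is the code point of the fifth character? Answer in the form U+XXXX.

U+0356

Offset 0: leading byte 0xE8 = 11101000 → 3-byte char #1 = E8 B5 8D.
Offset 3: leading byte 0xC5 = 11000101 → 2-byte char #2 = C5 BB.
Offset 5: leading byte 0xE5 = 11100101 → 3-byte char #3 = E5 99 93.
Offset 8: leading byte 0xE2 = 11100010 → 3-byte char #4 = E2 BB A2.
Offset 11: leading byte 0xCD = 11001101 → 2-byte char #5 = CD 96.
Leading byte 0xCD = 11001101 matches 110xxxxx → 2-byte sequence.
Byte 1: 0xCD = 11001101, payload 01101 (5 bits).
Byte 2: 0x96 = 10010110 (10xxxxxx ✓), payload 010110.
Concatenate: 01101010110 = 0x356 (11 bits → U+0356).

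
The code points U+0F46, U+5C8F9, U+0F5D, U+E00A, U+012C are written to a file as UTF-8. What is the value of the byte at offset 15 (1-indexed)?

1-indexed offset 15 is 0-indexed offset 14.
U+0F46 → 3-byte form E0 BD 86 at offsets 0–2.
U+5C8F9 → 4-byte form F1 9C A3 B9 at offsets 3–6.
U+0F5D → 3-byte form E0 BD 9D at offsets 7–9.
U+E00A → 3-byte form EE 80 8A at offsets 10–12.
U+012C → 2-byte form C4 AC at offsets 13–14.
Offset 14 falls in char 5's range; it's byte 2 of C4 AC = 0xAC.

0xAC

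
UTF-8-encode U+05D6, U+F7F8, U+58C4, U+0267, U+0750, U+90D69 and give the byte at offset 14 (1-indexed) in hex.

0x90

1-indexed offset 14 is 0-indexed offset 13.
U+05D6 → 2-byte form D7 96 at offsets 0–1.
U+F7F8 → 3-byte form EF 9F B8 at offsets 2–4.
U+58C4 → 3-byte form E5 A3 84 at offsets 5–7.
U+0267 → 2-byte form C9 A7 at offsets 8–9.
U+0750 → 2-byte form DD 90 at offsets 10–11.
U+90D69 → 4-byte form F2 90 B5 A9 at offsets 12–15.
Offset 13 falls in char 6's range; it's byte 2 of F2 90 B5 A9 = 0x90.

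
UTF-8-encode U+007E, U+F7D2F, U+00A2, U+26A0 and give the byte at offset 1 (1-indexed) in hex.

1-indexed offset 1 is 0-indexed offset 0.
U+007E → 1-byte form 7E at offsets 0–0.
Offset 0 falls in char 1's range; it's byte 1 of 7E = 0x7E.

0x7E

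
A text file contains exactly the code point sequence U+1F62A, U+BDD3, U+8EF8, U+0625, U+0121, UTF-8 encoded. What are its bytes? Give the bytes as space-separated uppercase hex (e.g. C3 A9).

U+1F62A: 4-byte form → F0 9F 98 AA.
U+BDD3: 3-byte form → EB B7 93.
U+8EF8: 3-byte form → E8 BB B8.
U+0625: 2-byte form → D8 A5.
U+0121: 2-byte form → C4 A1.
Concatenated (14 bytes): F0 9F 98 AA EB B7 93 E8 BB B8 D8 A5 C4 A1.

F0 9F 98 AA EB B7 93 E8 BB B8 D8 A5 C4 A1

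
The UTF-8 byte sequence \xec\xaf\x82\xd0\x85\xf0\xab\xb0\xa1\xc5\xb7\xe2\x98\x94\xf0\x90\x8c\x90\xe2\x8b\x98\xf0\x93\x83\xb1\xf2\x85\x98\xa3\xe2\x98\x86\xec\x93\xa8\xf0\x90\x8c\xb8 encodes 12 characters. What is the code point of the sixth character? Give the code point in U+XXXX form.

Offset 0: leading byte 0xEC = 11101100 → 3-byte char #1 = EC AF 82.
Offset 3: leading byte 0xD0 = 11010000 → 2-byte char #2 = D0 85.
Offset 5: leading byte 0xF0 = 11110000 → 4-byte char #3 = F0 AB B0 A1.
Offset 9: leading byte 0xC5 = 11000101 → 2-byte char #4 = C5 B7.
Offset 11: leading byte 0xE2 = 11100010 → 3-byte char #5 = E2 98 94.
Offset 14: leading byte 0xF0 = 11110000 → 4-byte char #6 = F0 90 8C 90.
Leading byte 0xF0 = 11110000 matches 11110xxx → 4-byte sequence.
Byte 1: 0xF0 = 11110000, payload 000 (3 bits).
Byte 2: 0x90 = 10010000 (10xxxxxx ✓), payload 010000.
Byte 3: 0x8C = 10001100 (10xxxxxx ✓), payload 001100.
Byte 4: 0x90 = 10010000 (10xxxxxx ✓), payload 010000.
Concatenate: 000010000001100010000 = 0x10310 (21 bits → U+10310).

U+10310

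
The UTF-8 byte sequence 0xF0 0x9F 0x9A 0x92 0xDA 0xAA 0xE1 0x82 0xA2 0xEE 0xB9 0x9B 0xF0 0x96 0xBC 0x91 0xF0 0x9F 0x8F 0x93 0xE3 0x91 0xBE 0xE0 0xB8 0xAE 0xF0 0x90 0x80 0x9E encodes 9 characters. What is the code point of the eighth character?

Offset 0: leading byte 0xF0 = 11110000 → 4-byte char #1 = F0 9F 9A 92.
Offset 4: leading byte 0xDA = 11011010 → 2-byte char #2 = DA AA.
Offset 6: leading byte 0xE1 = 11100001 → 3-byte char #3 = E1 82 A2.
Offset 9: leading byte 0xEE = 11101110 → 3-byte char #4 = EE B9 9B.
Offset 12: leading byte 0xF0 = 11110000 → 4-byte char #5 = F0 96 BC 91.
Offset 16: leading byte 0xF0 = 11110000 → 4-byte char #6 = F0 9F 8F 93.
Offset 20: leading byte 0xE3 = 11100011 → 3-byte char #7 = E3 91 BE.
Offset 23: leading byte 0xE0 = 11100000 → 3-byte char #8 = E0 B8 AE.
Leading byte 0xE0 = 11100000 matches 1110xxxx → 3-byte sequence.
Byte 1: 0xE0 = 11100000, payload 0000 (4 bits).
Byte 2: 0xB8 = 10111000 (10xxxxxx ✓), payload 111000.
Byte 3: 0xAE = 10101110 (10xxxxxx ✓), payload 101110.
Concatenate: 0000111000101110 = 0xE2E (16 bits → U+0E2E).

U+0E2E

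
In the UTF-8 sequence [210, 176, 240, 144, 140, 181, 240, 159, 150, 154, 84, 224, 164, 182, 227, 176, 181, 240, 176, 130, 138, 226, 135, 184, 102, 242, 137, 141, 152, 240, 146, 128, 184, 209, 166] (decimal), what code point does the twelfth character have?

Offset 0: leading byte 0xD2 = 11010010 → 2-byte char #1 = D2 B0.
Offset 2: leading byte 0xF0 = 11110000 → 4-byte char #2 = F0 90 8C B5.
Offset 6: leading byte 0xF0 = 11110000 → 4-byte char #3 = F0 9F 96 9A.
Offset 10: leading byte 0x54 = 01010100 → 1-byte char #4 = 54.
Offset 11: leading byte 0xE0 = 11100000 → 3-byte char #5 = E0 A4 B6.
Offset 14: leading byte 0xE3 = 11100011 → 3-byte char #6 = E3 B0 B5.
Offset 17: leading byte 0xF0 = 11110000 → 4-byte char #7 = F0 B0 82 8A.
Offset 21: leading byte 0xE2 = 11100010 → 3-byte char #8 = E2 87 B8.
Offset 24: leading byte 0x66 = 01100110 → 1-byte char #9 = 66.
Offset 25: leading byte 0xF2 = 11110010 → 4-byte char #10 = F2 89 8D 98.
Offset 29: leading byte 0xF0 = 11110000 → 4-byte char #11 = F0 92 80 B8.
Offset 33: leading byte 0xD1 = 11010001 → 2-byte char #12 = D1 A6.
Leading byte 0xD1 = 11010001 matches 110xxxxx → 2-byte sequence.
Byte 1: 0xD1 = 11010001, payload 10001 (5 bits).
Byte 2: 0xA6 = 10100110 (10xxxxxx ✓), payload 100110.
Concatenate: 10001100110 = 0x466 (11 bits → U+0466).

U+0466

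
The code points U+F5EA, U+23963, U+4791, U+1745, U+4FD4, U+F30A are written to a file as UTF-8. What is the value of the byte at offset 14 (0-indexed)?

0xBF

U+F5EA → 3-byte form EF 97 AA at offsets 0–2.
U+23963 → 4-byte form F0 A3 A5 A3 at offsets 3–6.
U+4791 → 3-byte form E4 9E 91 at offsets 7–9.
U+1745 → 3-byte form E1 9D 85 at offsets 10–12.
U+4FD4 → 3-byte form E4 BF 94 at offsets 13–15.
Offset 14 falls in char 5's range; it's byte 2 of E4 BF 94 = 0xBF.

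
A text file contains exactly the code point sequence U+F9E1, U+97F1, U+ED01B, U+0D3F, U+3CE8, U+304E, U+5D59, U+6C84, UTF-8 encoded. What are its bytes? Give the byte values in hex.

EF A7 A1 E9 9F B1 F3 AD 80 9B E0 B4 BF E3 B3 A8 E3 81 8E E5 B5 99 E6 B2 84

U+F9E1: 3-byte form → EF A7 A1.
U+97F1: 3-byte form → E9 9F B1.
U+ED01B: 4-byte form → F3 AD 80 9B.
U+0D3F: 3-byte form → E0 B4 BF.
U+3CE8: 3-byte form → E3 B3 A8.
U+304E: 3-byte form → E3 81 8E.
U+5D59: 3-byte form → E5 B5 99.
U+6C84: 3-byte form → E6 B2 84.
Concatenated (25 bytes): EF A7 A1 E9 9F B1 F3 AD 80 9B E0 B4 BF E3 B3 A8 E3 81 8E E5 B5 99 E6 B2 84.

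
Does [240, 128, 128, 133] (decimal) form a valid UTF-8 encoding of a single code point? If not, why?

Leading byte 0xF0 = 11110000 → 4-byte form.
Continuation bytes all match 10xxxxxx. Payload decodes to 0x5.
But 0x5 < 0x10000, the minimum for a 4-byte sequence — this is an overlong encoding.

invalid (overlong encoding)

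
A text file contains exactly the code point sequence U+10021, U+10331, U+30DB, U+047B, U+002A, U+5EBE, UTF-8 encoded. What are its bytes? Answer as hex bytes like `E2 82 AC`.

U+10021: 4-byte form → F0 90 80 A1.
U+10331: 4-byte form → F0 90 8C B1.
U+30DB: 3-byte form → E3 83 9B.
U+047B: 2-byte form → D1 BB.
U+002A: 1-byte form → 2A.
U+5EBE: 3-byte form → E5 BA BE.
Concatenated (17 bytes): F0 90 80 A1 F0 90 8C B1 E3 83 9B D1 BB 2A E5 BA BE.

F0 90 80 A1 F0 90 8C B1 E3 83 9B D1 BB 2A E5 BA BE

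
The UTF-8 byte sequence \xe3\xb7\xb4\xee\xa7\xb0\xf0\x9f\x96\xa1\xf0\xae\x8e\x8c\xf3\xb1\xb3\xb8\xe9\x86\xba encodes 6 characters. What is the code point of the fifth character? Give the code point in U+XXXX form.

U+F1CF8

Offset 0: leading byte 0xE3 = 11100011 → 3-byte char #1 = E3 B7 B4.
Offset 3: leading byte 0xEE = 11101110 → 3-byte char #2 = EE A7 B0.
Offset 6: leading byte 0xF0 = 11110000 → 4-byte char #3 = F0 9F 96 A1.
Offset 10: leading byte 0xF0 = 11110000 → 4-byte char #4 = F0 AE 8E 8C.
Offset 14: leading byte 0xF3 = 11110011 → 4-byte char #5 = F3 B1 B3 B8.
Leading byte 0xF3 = 11110011 matches 11110xxx → 4-byte sequence.
Byte 1: 0xF3 = 11110011, payload 011 (3 bits).
Byte 2: 0xB1 = 10110001 (10xxxxxx ✓), payload 110001.
Byte 3: 0xB3 = 10110011 (10xxxxxx ✓), payload 110011.
Byte 4: 0xB8 = 10111000 (10xxxxxx ✓), payload 111000.
Concatenate: 011110001110011111000 = 0xF1CF8 (21 bits → U+F1CF8).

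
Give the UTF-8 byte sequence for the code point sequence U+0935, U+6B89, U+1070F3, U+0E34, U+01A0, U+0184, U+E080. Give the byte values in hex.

E0 A4 B5 E6 AE 89 F4 87 83 B3 E0 B8 B4 C6 A0 C6 84 EE 82 80

U+0935: 3-byte form → E0 A4 B5.
U+6B89: 3-byte form → E6 AE 89.
U+1070F3: 4-byte form → F4 87 83 B3.
U+0E34: 3-byte form → E0 B8 B4.
U+01A0: 2-byte form → C6 A0.
U+0184: 2-byte form → C6 84.
U+E080: 3-byte form → EE 82 80.
Concatenated (20 bytes): E0 A4 B5 E6 AE 89 F4 87 83 B3 E0 B8 B4 C6 A0 C6 84 EE 82 80.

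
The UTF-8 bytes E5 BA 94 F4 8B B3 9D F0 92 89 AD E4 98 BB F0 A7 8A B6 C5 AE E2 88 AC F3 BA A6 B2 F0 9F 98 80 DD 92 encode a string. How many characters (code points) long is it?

10

Byte at offset 0: 0xE5 = 11100101 → 3-byte char (#1). Advance 3.
Byte at offset 3: 0xF4 = 11110100 → 4-byte char (#2). Advance 4.
Byte at offset 7: 0xF0 = 11110000 → 4-byte char (#3). Advance 4.
Byte at offset 11: 0xE4 = 11100100 → 3-byte char (#4). Advance 3.
Byte at offset 14: 0xF0 = 11110000 → 4-byte char (#5). Advance 4.
Byte at offset 18: 0xC5 = 11000101 → 2-byte char (#6). Advance 2.
Byte at offset 20: 0xE2 = 11100010 → 3-byte char (#7). Advance 3.
Byte at offset 23: 0xF3 = 11110011 → 4-byte char (#8). Advance 4.
Byte at offset 27: 0xF0 = 11110000 → 4-byte char (#9). Advance 4.
Byte at offset 31: 0xDD = 11011101 → 2-byte char (#10). Advance 2.
Reached end at offset 33 after 10 code points.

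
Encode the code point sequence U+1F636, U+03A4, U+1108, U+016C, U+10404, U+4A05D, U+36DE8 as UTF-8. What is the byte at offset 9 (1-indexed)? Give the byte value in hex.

1-indexed offset 9 is 0-indexed offset 8.
U+1F636 → 4-byte form F0 9F 98 B6 at offsets 0–3.
U+03A4 → 2-byte form CE A4 at offsets 4–5.
U+1108 → 3-byte form E1 84 88 at offsets 6–8.
Offset 8 falls in char 3's range; it's byte 3 of E1 84 88 = 0x88.

0x88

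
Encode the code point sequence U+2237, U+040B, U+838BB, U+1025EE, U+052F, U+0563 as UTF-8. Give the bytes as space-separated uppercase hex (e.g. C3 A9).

U+2237: 3-byte form → E2 88 B7.
U+040B: 2-byte form → D0 8B.
U+838BB: 4-byte form → F2 83 A2 BB.
U+1025EE: 4-byte form → F4 82 97 AE.
U+052F: 2-byte form → D4 AF.
U+0563: 2-byte form → D5 A3.
Concatenated (17 bytes): E2 88 B7 D0 8B F2 83 A2 BB F4 82 97 AE D4 AF D5 A3.

E2 88 B7 D0 8B F2 83 A2 BB F4 82 97 AE D4 AF D5 A3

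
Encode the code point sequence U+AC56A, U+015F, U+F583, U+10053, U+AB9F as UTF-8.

U+AC56A: 4-byte form → F2 AC 95 AA.
U+015F: 2-byte form → C5 9F.
U+F583: 3-byte form → EF 96 83.
U+10053: 4-byte form → F0 90 81 93.
U+AB9F: 3-byte form → EA AE 9F.
Concatenated (16 bytes): F2 AC 95 AA C5 9F EF 96 83 F0 90 81 93 EA AE 9F.

F2 AC 95 AA C5 9F EF 96 83 F0 90 81 93 EA AE 9F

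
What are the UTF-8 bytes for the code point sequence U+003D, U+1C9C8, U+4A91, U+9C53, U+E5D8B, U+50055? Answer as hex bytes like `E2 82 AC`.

U+003D: 1-byte form → 3D.
U+1C9C8: 4-byte form → F0 9C A7 88.
U+4A91: 3-byte form → E4 AA 91.
U+9C53: 3-byte form → E9 B1 93.
U+E5D8B: 4-byte form → F3 A5 B6 8B.
U+50055: 4-byte form → F1 90 81 95.
Concatenated (19 bytes): 3D F0 9C A7 88 E4 AA 91 E9 B1 93 F3 A5 B6 8B F1 90 81 95.

3D F0 9C A7 88 E4 AA 91 E9 B1 93 F3 A5 B6 8B F1 90 81 95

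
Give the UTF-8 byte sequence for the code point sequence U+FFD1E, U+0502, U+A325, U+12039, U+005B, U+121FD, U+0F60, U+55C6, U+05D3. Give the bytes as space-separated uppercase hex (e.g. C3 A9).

F3 BF B4 9E D4 82 EA 8C A5 F0 92 80 B9 5B F0 92 87 BD E0 BD A0 E5 97 86 D7 93

U+FFD1E: 4-byte form → F3 BF B4 9E.
U+0502: 2-byte form → D4 82.
U+A325: 3-byte form → EA 8C A5.
U+12039: 4-byte form → F0 92 80 B9.
U+005B: 1-byte form → 5B.
U+121FD: 4-byte form → F0 92 87 BD.
U+0F60: 3-byte form → E0 BD A0.
U+55C6: 3-byte form → E5 97 86.
U+05D3: 2-byte form → D7 93.
Concatenated (26 bytes): F3 BF B4 9E D4 82 EA 8C A5 F0 92 80 B9 5B F0 92 87 BD E0 BD A0 E5 97 86 D7 93.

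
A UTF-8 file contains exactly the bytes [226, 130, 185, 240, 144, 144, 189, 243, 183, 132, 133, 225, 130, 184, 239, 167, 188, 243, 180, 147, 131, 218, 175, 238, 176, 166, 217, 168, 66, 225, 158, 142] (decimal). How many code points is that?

Byte at offset 0: 0xE2 = 11100010 → 3-byte char (#1). Advance 3.
Byte at offset 3: 0xF0 = 11110000 → 4-byte char (#2). Advance 4.
Byte at offset 7: 0xF3 = 11110011 → 4-byte char (#3). Advance 4.
Byte at offset 11: 0xE1 = 11100001 → 3-byte char (#4). Advance 3.
Byte at offset 14: 0xEF = 11101111 → 3-byte char (#5). Advance 3.
Byte at offset 17: 0xF3 = 11110011 → 4-byte char (#6). Advance 4.
Byte at offset 21: 0xDA = 11011010 → 2-byte char (#7). Advance 2.
Byte at offset 23: 0xEE = 11101110 → 3-byte char (#8). Advance 3.
Byte at offset 26: 0xD9 = 11011001 → 2-byte char (#9). Advance 2.
Byte at offset 28: 0x42 = 01000010 → 1-byte char (#10). Advance 1.
Byte at offset 29: 0xE1 = 11100001 → 3-byte char (#11). Advance 3.
Reached end at offset 32 after 11 code points.

11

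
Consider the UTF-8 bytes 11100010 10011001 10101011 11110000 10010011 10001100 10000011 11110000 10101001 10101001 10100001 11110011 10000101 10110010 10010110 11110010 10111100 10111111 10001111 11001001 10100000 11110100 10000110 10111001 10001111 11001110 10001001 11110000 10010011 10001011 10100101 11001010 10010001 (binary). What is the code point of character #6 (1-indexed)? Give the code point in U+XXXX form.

Offset 0: leading byte 0xE2 = 11100010 → 3-byte char #1 = E2 99 AB.
Offset 3: leading byte 0xF0 = 11110000 → 4-byte char #2 = F0 93 8C 83.
Offset 7: leading byte 0xF0 = 11110000 → 4-byte char #3 = F0 A9 A9 A1.
Offset 11: leading byte 0xF3 = 11110011 → 4-byte char #4 = F3 85 B2 96.
Offset 15: leading byte 0xF2 = 11110010 → 4-byte char #5 = F2 BC BF 8F.
Offset 19: leading byte 0xC9 = 11001001 → 2-byte char #6 = C9 A0.
Leading byte 0xC9 = 11001001 matches 110xxxxx → 2-byte sequence.
Byte 1: 0xC9 = 11001001, payload 01001 (5 bits).
Byte 2: 0xA0 = 10100000 (10xxxxxx ✓), payload 100000.
Concatenate: 01001100000 = 0x260 (11 bits → U+0260).

U+0260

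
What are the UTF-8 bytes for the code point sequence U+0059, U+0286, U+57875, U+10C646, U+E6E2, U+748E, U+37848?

U+0059: 1-byte form → 59.
U+0286: 2-byte form → CA 86.
U+57875: 4-byte form → F1 97 A1 B5.
U+10C646: 4-byte form → F4 8C 99 86.
U+E6E2: 3-byte form → EE 9B A2.
U+748E: 3-byte form → E7 92 8E.
U+37848: 4-byte form → F0 B7 A1 88.
Concatenated (21 bytes): 59 CA 86 F1 97 A1 B5 F4 8C 99 86 EE 9B A2 E7 92 8E F0 B7 A1 88.

59 CA 86 F1 97 A1 B5 F4 8C 99 86 EE 9B A2 E7 92 8E F0 B7 A1 88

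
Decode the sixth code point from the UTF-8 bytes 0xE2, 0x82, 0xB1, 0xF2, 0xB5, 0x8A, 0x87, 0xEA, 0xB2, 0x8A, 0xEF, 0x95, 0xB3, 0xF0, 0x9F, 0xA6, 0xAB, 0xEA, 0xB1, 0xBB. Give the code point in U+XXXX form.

Offset 0: leading byte 0xE2 = 11100010 → 3-byte char #1 = E2 82 B1.
Offset 3: leading byte 0xF2 = 11110010 → 4-byte char #2 = F2 B5 8A 87.
Offset 7: leading byte 0xEA = 11101010 → 3-byte char #3 = EA B2 8A.
Offset 10: leading byte 0xEF = 11101111 → 3-byte char #4 = EF 95 B3.
Offset 13: leading byte 0xF0 = 11110000 → 4-byte char #5 = F0 9F A6 AB.
Offset 17: leading byte 0xEA = 11101010 → 3-byte char #6 = EA B1 BB.
Leading byte 0xEA = 11101010 matches 1110xxxx → 3-byte sequence.
Byte 1: 0xEA = 11101010, payload 1010 (4 bits).
Byte 2: 0xB1 = 10110001 (10xxxxxx ✓), payload 110001.
Byte 3: 0xBB = 10111011 (10xxxxxx ✓), payload 111011.
Concatenate: 1010110001111011 = 0xAC7B (16 bits → U+AC7B).

U+AC7B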